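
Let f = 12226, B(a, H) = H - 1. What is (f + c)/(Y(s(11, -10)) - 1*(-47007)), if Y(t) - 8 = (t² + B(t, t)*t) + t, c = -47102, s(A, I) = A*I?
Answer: -34876/71215 ≈ -0.48973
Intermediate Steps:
B(a, H) = -1 + H
Y(t) = 8 + t + t² + t*(-1 + t) (Y(t) = 8 + ((t² + (-1 + t)*t) + t) = 8 + ((t² + t*(-1 + t)) + t) = 8 + (t + t² + t*(-1 + t)) = 8 + t + t² + t*(-1 + t))
(f + c)/(Y(s(11, -10)) - 1*(-47007)) = (12226 - 47102)/((8 + 2*(11*(-10))²) - 1*(-47007)) = -34876/((8 + 2*(-110)²) + 47007) = -34876/((8 + 2*12100) + 47007) = -34876/((8 + 24200) + 47007) = -34876/(24208 + 47007) = -34876/71215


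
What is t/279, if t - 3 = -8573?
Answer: -8570/279 ≈ -30.717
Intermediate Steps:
t = -8570 (t = 3 - 8573 = -8570)
t/279 = -8570/279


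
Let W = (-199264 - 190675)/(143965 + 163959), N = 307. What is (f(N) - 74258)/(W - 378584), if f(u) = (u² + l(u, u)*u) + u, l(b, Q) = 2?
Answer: -6439306688/116575489555 ≈ -0.055237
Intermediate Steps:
W = -389939/307924 ≈ -1.2663
f(u) = u² + 3*u (f(u) = (u² + 2*u) + u = u² + 3*u)
(f(N) - 74258)/(W - 378584) = (307*(3 + 307) - 74258)/(-389939/307924 - 378584) = (307*310 - 74258)/(-116575489555/307924) = (95170 - 74258)*(-307924/116575489555) = 20912*(-307924/116575489555) = -6439306688/116575489555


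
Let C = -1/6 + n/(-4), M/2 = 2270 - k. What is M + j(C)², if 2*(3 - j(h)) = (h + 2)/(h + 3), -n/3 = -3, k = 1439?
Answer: 327961/196 ≈ 1673.3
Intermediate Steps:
n = 9 (n = -3*(-3) = 9)
M = 1662 (M = 2*(2270 - 1*1439) = 2*(2270 - 1439) = 2*831 = 1662)
C = -29/12 (C = -1/6 + 9/(-4) = -1*⅙ + 9*(-¼) = -⅙ - 9/4 = -29/12 ≈ -2.4167)
j(h) = 3 - (2 + h)/(2*(3 + h)) (j(h) = 3 - (h + 2)/(2*(h + 3)) = 3 - (2 + h)/(2*(3 + h)))
M + j(C)² = 1662 + ((16 + 5*(-29/12))/(2*(3 - 29/12)))² = 1662 + ((16 - 145/12)/(2*(7/12)))² = 1662 + ((½)*(12/7)*(47/12))² = 1662 + (47/14)² = 1662 + 2209/196 = 327961/196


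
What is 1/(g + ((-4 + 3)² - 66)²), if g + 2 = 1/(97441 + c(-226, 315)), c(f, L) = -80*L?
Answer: 72241/305073744 ≈ 0.00023680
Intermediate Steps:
g = -144481/72241 (g = -2 + 1/(97441 - 80*315) = -2 + 1/(97441 - 25200) = -2 + 1/72241 = -144481/72241 ≈ -2.0000)
1/(g + ((-4 + 3)² - 66)²) = 1/(-144481/72241 + ((-4 + 3)² - 66)²) = 1/(-144481/72241 + ((-1)² - 66)²) = 1/(-144481/72241 + (1 - 66)²) = 1/(-144481/72241 + (-65)²) = 1/(-144481/72241 + 4225) = 1/(305073744/72241) = 72241/305073744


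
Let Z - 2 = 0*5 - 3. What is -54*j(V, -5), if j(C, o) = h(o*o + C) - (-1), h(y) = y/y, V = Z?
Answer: -108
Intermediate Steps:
Z = -1 (Z = 2 + (0*5 - 3) = 2 + (0 - 3) = 2 - 3 = -1)
V = -1
h(y) = 1
j(C, o) = 2 (j(C, o) = 1 - (-1) = 1 - 1*(-1) = 1 + 1 = 2)
-54*j(V, -5) = -54*2 = -108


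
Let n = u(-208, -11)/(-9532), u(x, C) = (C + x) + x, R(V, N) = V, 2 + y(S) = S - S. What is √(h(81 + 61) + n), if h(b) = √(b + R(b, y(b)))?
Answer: √(1017541 + 45429512*√71)/4766 ≈ 4.1106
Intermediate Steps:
y(S) = -2 (y(S) = -2 + (S - S) = -2 + 0 = -2)
u(x, C) = C + 2*x
h(b) = √2*√b (h(b) = √(b + b) = √(2*b) = √2*√b)
n = 427/9532 (n = (-11 + 2*(-208))/(-9532) = (-11 - 416)*(-1/9532) = -427*(-1/9532) = 427/9532 ≈ 0.044796)
√(h(81 + 61) + n) = √(√2*√(81 + 61) + 427/9532) = √(√2*√142 + 427/9532) = √(2*√71 + 427/9532) = √(427/9532 + 2*√71)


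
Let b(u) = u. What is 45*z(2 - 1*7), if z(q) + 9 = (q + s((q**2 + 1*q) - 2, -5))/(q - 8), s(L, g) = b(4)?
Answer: -5220/13 ≈ -401.54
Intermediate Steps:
s(L, g) = 4
z(q) = -9 + (4 + q)/(-8 + q) (z(q) = -9 + (q + 4)/(q - 8) = -9 + (4 + q)/(-8 + q))
45*z(2 - 1*7) = 45*(4*(19 - 2*(2 - 1*7))/(-8 + (2 - 1*7))) = 45*(4*(19 - 2*(2 - 7))/(-8 + (2 - 7))) = 45*(4*(19 - 2*(-5))/(-8 - 5)) = 45*(4*(19 + 10)/(-13)) = 45*(4*(-1/13)*29) = 45*(-116/13) = -5220/13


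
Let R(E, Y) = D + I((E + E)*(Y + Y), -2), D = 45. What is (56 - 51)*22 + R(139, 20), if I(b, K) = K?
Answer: 153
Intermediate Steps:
R(E, Y) = 43 (R(E, Y) = 45 - 2 = 43)
(56 - 51)*22 + R(139, 20) = (56 - 51)*22 + 43 = 5*22 + 43 = 110 + 43 = 153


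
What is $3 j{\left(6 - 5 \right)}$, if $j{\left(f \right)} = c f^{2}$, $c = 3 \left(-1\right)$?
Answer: $-9$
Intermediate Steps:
$c = -3$
$j{\left(f \right)} = - 3 f^{2}$
$3 j{\left(6 - 5 \right)} = 3 \left(- 3 \left(6 - 5\right)^{2}\right) = 3 \left(- 3 \cdot 1^{2}\right) = 3 \left(\left(-3\right) 1\right) = 3 \left(-3\right) = -9$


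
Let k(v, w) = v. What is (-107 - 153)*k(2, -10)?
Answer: -520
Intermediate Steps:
(-107 - 153)*k(2, -10) = (-107 - 153)*2 = -260*2 = -520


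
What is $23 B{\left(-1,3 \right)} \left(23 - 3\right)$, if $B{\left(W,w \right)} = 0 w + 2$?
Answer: $920$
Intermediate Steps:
$B{\left(W,w \right)} = 2$ ($B{\left(W,w \right)} = 0 + 2 = 2$)
$23 B{\left(-1,3 \right)} \left(23 - 3\right) = 23 \cdot 2 \left(23 - 3\right) = 46 \left(23 - 3\right) = 46 \cdot 20 = 920$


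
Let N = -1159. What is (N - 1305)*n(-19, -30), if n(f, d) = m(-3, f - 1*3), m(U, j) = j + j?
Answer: 108416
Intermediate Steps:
m(U, j) = 2*j
n(f, d) = -6 + 2*f (n(f, d) = 2*(f - 1*3) = 2*(f - 3) = 2*(-3 + f) = -6 + 2*f)
(N - 1305)*n(-19, -30) = (-1159 - 1305)*(-6 + 2*(-19)) = -2464*(-6 - 38) = -2464*(-44) = 108416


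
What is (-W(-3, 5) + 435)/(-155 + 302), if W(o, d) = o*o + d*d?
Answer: 401/147 ≈ 2.7279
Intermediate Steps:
W(o, d) = d**2 + o**2 (W(o, d) = o**2 + d**2 = d**2 + o**2)
(-W(-3, 5) + 435)/(-155 + 302) = (-(5**2 + (-3)**2) + 435)/(-155 + 302) = (-(25 + 9) + 435)/147 = (-1*34 + 435)*(1/147) = (-34 + 435)*(1/147) = 401*(1/147) = 401/147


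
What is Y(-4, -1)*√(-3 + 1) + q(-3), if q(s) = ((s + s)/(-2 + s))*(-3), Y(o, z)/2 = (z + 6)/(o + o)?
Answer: -18/5 - 5*I*√2/4 ≈ -3.6 - 1.7678*I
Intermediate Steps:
Y(o, z) = (6 + z)/o (Y(o, z) = 2*((z + 6)/(o + o)) = 2*((6 + z)/((2*o))) = 2*((6 + z)*(1/(2*o))) = 2*((6 + z)/(2*o)) = (6 + z)/o)
q(s) = -6*s/(-2 + s) (q(s) = ((2*s)/(-2 + s))*(-3) = (2*s/(-2 + s))*(-3) = -6*s/(-2 + s))
Y(-4, -1)*√(-3 + 1) + q(-3) = ((6 - 1)/(-4))*√(-3 + 1) - 6*(-3)/(-2 - 3) = (-¼*5)*√(-2) - 6*(-3)/(-5) = -5*I*√2/4 - 6*(-3)*(-⅕) = -5*I*√2/4 - 18/5 = -18/5 - 5*I*√2/4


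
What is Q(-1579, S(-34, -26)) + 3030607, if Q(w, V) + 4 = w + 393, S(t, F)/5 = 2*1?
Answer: 3029417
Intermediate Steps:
S(t, F) = 10 (S(t, F) = 5*(2*1) = 5*2 = 10)
Q(w, V) = 389 + w (Q(w, V) = -4 + (w + 393) = -4 + (393 + w) = 389 + w)
Q(-1579, S(-34, -26)) + 3030607 = (389 - 1579) + 3030607 = -1190 + 3030607 = 3029417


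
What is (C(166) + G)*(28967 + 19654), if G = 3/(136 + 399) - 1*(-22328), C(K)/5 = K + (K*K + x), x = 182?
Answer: 4210028356143/535 ≈ 7.8692e+9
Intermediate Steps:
C(K) = 910 + 5*K + 5*K² (C(K) = 5*(K + (K*K + 182)) = 5*(K + (K² + 182)) = 5*(K + (182 + K²)) = 5*(182 + K + K²) = 910 + 5*K + 5*K²)
G = 11945483/535 (G = 3/535 + 22328 = 11945483/535 ≈ 22328.)
(C(166) + G)*(28967 + 19654) = ((910 + 5*166 + 5*166²) + 11945483/535)*(28967 + 19654) = ((910 + 830 + 5*27556) + 11945483/535)*48621 = ((910 + 830 + 137780) + 11945483/535)*48621 = (139520 + 11945483/535)*48621 = (86588683/535)*48621 = 4210028356143/535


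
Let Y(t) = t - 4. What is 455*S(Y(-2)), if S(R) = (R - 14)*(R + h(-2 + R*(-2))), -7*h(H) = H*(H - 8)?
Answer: 80600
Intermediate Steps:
h(H) = -H*(-8 + H)/7 (h(H) = -H*(H - 8)/7 = -H*(-8 + H)/7)
Y(t) = -4 + t
S(R) = (-14 + R)*(R + (-2 - 2*R)*(10 + 2*R)/7) (S(R) = (R - 14)*(R + (-2 + R*(-2))*(8 - (-2 + R*(-2)))/7) = (-14 + R)*(R + (-2 - 2*R)*(8 - (-2 - 2*R))/7) = (-14 + R)*(R + (-2 - 2*R)*(8 + (2 + 2*R))/7) = (-14 + R)*(R + (-2 - 2*R)*(10 + 2*R)/7))
455*S(Y(-2)) = 455*(40 - 4*(-4 - 2)³/7 + 39*(-4 - 2)²/7 + 218*(-4 - 2)/7) = 455*(40 - 4/7*(-6)³ + (39/7)*(-6)² + (218/7)*(-6)) = 455*(40 - 4/7*(-216) + (39/7)*36 - 1308/7) = 455*(40 + 864/7 + 1404/7 - 1308/7) = 455*(1240/7) = 80600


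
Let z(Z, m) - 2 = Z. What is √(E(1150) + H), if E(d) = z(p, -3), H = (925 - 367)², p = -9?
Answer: √311357 ≈ 557.99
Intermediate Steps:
H = 311364 (H = 558² = 311364)
z(Z, m) = 2 + Z
E(d) = -7 (E(d) = 2 - 9 = -7)
√(E(1150) + H) = √(-7 + 311364) = √311357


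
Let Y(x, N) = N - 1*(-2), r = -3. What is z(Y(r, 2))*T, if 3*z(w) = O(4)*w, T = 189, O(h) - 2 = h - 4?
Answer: 504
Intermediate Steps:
O(h) = -2 + h (O(h) = 2 + (h - 4) = 2 + (-4 + h) = -2 + h)
Y(x, N) = 2 + N (Y(x, N) = N + 2 = 2 + N)
z(w) = 2*w/3 (z(w) = ((-2 + 4)*w)/3 = (2*w)/3 = 2*w/3)
z(Y(r, 2))*T = (2*(2 + 2)/3)*189 = ((2/3)*4)*189 = (8/3)*189 = 504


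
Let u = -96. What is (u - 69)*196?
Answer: -32340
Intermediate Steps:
(u - 69)*196 = (-96 - 69)*196 = -165*196 = -32340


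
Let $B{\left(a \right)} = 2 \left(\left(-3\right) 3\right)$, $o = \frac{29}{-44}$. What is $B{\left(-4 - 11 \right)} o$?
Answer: $\frac{261}{22} \approx 11.864$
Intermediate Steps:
$o = - \frac{29}{44}$ ($o = 29 \left(- \frac{1}{44}\right) = - \frac{29}{44} \approx -0.65909$)
$B{\left(a \right)} = -18$ ($B{\left(a \right)} = 2 \left(-9\right) = -18$)
$B{\left(-4 - 11 \right)} o = \left(-18\right) \left(- \frac{29}{44}\right) = \frac{261}{22}$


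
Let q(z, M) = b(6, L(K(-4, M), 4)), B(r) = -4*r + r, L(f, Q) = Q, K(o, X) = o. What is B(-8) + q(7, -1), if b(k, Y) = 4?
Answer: 28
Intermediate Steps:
B(r) = -3*r
q(z, M) = 4
B(-8) + q(7, -1) = -3*(-8) + 4 = 24 + 4 = 28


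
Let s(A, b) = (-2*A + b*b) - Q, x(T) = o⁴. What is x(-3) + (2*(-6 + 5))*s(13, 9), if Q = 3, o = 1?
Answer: -103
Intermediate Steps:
x(T) = 1 (x(T) = 1⁴ = 1)
s(A, b) = -3 + b² - 2*A (s(A, b) = (-2*A + b*b) - 1*3 = (-2*A + b²) - 3 = (b² - 2*A) - 3 = -3 + b² - 2*A)
x(-3) + (2*(-6 + 5))*s(13, 9) = 1 + (2*(-6 + 5))*(-3 + 9² - 2*13) = 1 + (2*(-1))*(-3 + 81 - 26) = 1 - 2*52 = 1 - 104 = -103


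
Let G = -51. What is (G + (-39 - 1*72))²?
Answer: 26244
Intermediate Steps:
(G + (-39 - 1*72))² = (-51 + (-39 - 1*72))² = (-51 + (-39 - 72))² = (-51 - 111)² = (-162)² = 26244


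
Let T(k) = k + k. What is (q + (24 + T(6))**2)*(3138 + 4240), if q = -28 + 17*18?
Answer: 11612972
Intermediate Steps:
T(k) = 2*k
q = 278 (q = -28 + 306 = 278)
(q + (24 + T(6))**2)*(3138 + 4240) = (278 + (24 + 2*6)**2)*(3138 + 4240) = (278 + (24 + 12)**2)*7378 = (278 + 36**2)*7378 = (278 + 1296)*7378 = 1574*7378 = 11612972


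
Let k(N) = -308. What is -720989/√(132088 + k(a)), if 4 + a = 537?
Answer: -720989*√32945/65890 ≈ -1986.1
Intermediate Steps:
a = 533 (a = -4 + 537 = 533)
-720989/√(132088 + k(a)) = -720989/√(132088 - 308) = -720989*√32945/65890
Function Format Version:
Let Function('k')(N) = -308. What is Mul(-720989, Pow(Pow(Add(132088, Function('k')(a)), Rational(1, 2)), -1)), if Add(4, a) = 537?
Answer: Mul(Rational(-720989, 65890), Pow(32945, Rational(1, 2))) ≈ -1986.1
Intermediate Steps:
a = 533 (a = Add(-4, 537) = 533)
Mul(-720989, Pow(Pow(Add(132088, Function('k')(a)), Rational(1, 2)), -1)) = Mul(-720989, Pow(Pow(Add(132088, -308), Rational(1, 2)), -1)) = Mul(-720989, Pow(Pow(131780, Rational(1, 2)), -1)) = Mul(-720989, Pow(Mul(2, Pow(32945, Rational(1, 2))), -1)) = Mul(-720989, Mul(Rational(1, 65890), Pow(32945, Rational(1, 2)))) = Mul(Rational(-720989, 65890), Pow(32945, Rational(1, 2)))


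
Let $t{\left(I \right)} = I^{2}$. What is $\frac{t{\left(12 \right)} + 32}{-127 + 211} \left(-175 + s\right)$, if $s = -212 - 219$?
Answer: $- \frac{8888}{7} \approx -1269.7$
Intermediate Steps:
$s = -431$
$\frac{t{\left(12 \right)} + 32}{-127 + 211} \left(-175 + s\right) = \frac{12^{2} + 32}{-127 + 211} \left(-175 - 431\right) = \frac{144 + 32}{84} \left(-606\right) = 176 \cdot \frac{1}{84} \left(-606\right) = \frac{44}{21} \left(-606\right) = - \frac{8888}{7}$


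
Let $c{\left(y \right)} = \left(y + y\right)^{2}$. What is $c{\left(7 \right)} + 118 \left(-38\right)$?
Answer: $-4288$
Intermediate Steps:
$c{\left(y \right)} = 4 y^{2}$ ($c{\left(y \right)} = \left(2 y\right)^{2} = 4 y^{2}$)
$c{\left(7 \right)} + 118 \left(-38\right) = 4 \cdot 7^{2} + 118 \left(-38\right) = 4 \cdot 49 - 4484 = 196 - 4484 = -4288$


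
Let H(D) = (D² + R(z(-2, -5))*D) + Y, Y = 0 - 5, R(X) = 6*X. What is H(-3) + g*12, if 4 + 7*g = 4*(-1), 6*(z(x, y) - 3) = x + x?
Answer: -362/7 ≈ -51.714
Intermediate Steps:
z(x, y) = 3 + x/3 (z(x, y) = 3 + (x + x)/6 = 3 + (2*x)/6 = 3 + x/3)
Y = -5
H(D) = -5 + D² + 14*D (H(D) = (D² + (6*(3 + (⅓)*(-2)))*D) - 5 = (D² + (6*(3 - ⅔))*D) - 5 = (D² + (6*(7/3))*D) - 5 = (D² + 14*D) - 5 = -5 + D² + 14*D)
g = -8/7 (g = -4/7 + (4*(-1))/7 = -4/7 + (⅐)*(-4) = -4/7 - 4/7 = -8/7 ≈ -1.1429)
H(-3) + g*12 = (-5 + (-3)² + 14*(-3)) - 8/7*12 = (-5 + 9 - 42) - 96/7 = -38 - 96/7 = -362/7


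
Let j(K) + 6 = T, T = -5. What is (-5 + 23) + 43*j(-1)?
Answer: -455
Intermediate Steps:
j(K) = -11 (j(K) = -6 - 5 = -11)
(-5 + 23) + 43*j(-1) = (-5 + 23) + 43*(-11) = 18 - 473 = -455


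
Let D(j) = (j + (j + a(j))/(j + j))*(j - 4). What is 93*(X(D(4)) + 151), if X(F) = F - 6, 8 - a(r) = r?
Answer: 13485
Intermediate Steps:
a(r) = 8 - r
D(j) = (-4 + j)*(j + 4/j) (D(j) = (j + (j + (8 - j))/(j + j))*(j - 4) = (j + 8/((2*j)))*(-4 + j) = (j + 8*(1/(2*j)))*(-4 + j) = (j + 4/j)*(-4 + j) = (-4 + j)*(j + 4/j))
X(F) = -6 + F
93*(X(D(4)) + 151) = 93*((-6 + (4 + 4² - 16/4 - 4*4)) + 151) = 93*((-6 + (4 + 16 - 16*¼ - 16)) + 151) = 93*((-6 + (4 + 16 - 4 - 16)) + 151) = 93*((-6 + 0) + 151) = 93*(-6 + 151) = 93*145 = 13485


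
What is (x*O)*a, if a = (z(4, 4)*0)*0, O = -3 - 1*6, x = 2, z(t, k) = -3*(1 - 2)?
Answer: 0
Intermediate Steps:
z(t, k) = 3 (z(t, k) = -3*(-1) = 3)
O = -9 (O = -3 - 6 = -9)
a = 0 (a = (3*0)*0 = 0*0 = 0)
(x*O)*a = (2*(-9))*0 = -18*0 = 0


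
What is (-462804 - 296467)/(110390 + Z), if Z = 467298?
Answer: -759271/577688 ≈ -1.3143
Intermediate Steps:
(-462804 - 296467)/(110390 + Z) = (-462804 - 296467)/(110390 + 467298) = -759271/577688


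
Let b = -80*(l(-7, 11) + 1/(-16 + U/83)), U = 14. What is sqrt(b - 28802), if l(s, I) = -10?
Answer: I*sqrt(1342761562)/219 ≈ 167.32*I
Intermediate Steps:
b = 528920/657 (b = -80*(-10 + 1/(-16 + 14/83)) = -80*(-10 + 1/(-1314/83)) = -80*(-10 - 83/1314) = -80*(-13223/1314) = 528920/657 ≈ 805.05)
sqrt(b - 28802) = sqrt(528920/657 - 28802) = sqrt(-18393994/657) = I*sqrt(1342761562)/219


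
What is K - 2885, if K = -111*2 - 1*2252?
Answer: -5359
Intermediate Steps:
K = -2474 (K = -222 - 2252 = -2474)
K - 2885 = -2474 - 2885 = -5359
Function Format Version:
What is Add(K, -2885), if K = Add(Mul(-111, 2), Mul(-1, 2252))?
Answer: -5359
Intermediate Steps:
K = -2474 (K = Add(-222, -2252) = -2474)
Add(K, -2885) = Add(-2474, -2885) = -5359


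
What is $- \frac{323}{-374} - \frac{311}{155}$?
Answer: $- \frac{3897}{3410} \approx -1.1428$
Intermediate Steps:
$- \frac{323}{-374} - \frac{311}{155} = \left(-323\right) \left(- \frac{1}{374}\right) - \frac{311}{155} = \frac{19}{22} - \frac{311}{155} = - \frac{3897}{3410}$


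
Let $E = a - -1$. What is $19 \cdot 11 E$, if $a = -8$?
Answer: $-1463$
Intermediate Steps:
$E = -7$ ($E = -8 - -1 = -8 + 1 = -7$)
$19 \cdot 11 E = 19 \cdot 11 \left(-7\right) = 209 \left(-7\right) = -1463$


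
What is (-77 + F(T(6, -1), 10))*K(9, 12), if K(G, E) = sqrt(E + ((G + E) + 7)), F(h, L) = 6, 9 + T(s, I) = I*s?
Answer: -142*sqrt(10) ≈ -449.04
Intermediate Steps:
T(s, I) = -9 + I*s
K(G, E) = sqrt(7 + G + 2*E) (K(G, E) = sqrt(E + ((E + G) + 7)) = sqrt(E + (7 + E + G)) = sqrt(7 + G + 2*E))
(-77 + F(T(6, -1), 10))*K(9, 12) = (-77 + 6)*sqrt(7 + 9 + 2*12) = -71*sqrt(7 + 9 + 24) = -142*sqrt(10)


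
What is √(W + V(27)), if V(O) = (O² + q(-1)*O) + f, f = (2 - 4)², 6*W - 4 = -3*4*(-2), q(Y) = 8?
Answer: √8583/3 ≈ 30.882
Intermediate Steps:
W = 14/3 (W = ⅔ + (-3*4*(-2))/6 = ⅔ + (-12*(-2))/6 = ⅔ + (⅙)*24 = ⅔ + 4 = 14/3 ≈ 4.6667)
f = 4 (f = (-2)² = 4)
V(O) = 4 + O² + 8*O (V(O) = (O² + 8*O) + 4 = 4 + O² + 8*O)
√(W + V(27)) = √(14/3 + (4 + 27² + 8*27)) = √(14/3 + (4 + 729 + 216)) = √(14/3 + 949) = √(2861/3) = √8583/3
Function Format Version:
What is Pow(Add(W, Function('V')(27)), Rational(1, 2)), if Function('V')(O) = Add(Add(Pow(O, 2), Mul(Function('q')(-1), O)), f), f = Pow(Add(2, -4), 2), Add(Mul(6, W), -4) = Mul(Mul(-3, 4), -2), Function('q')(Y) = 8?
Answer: Mul(Rational(1, 3), Pow(8583, Rational(1, 2))) ≈ 30.882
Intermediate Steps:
W = Rational(14, 3) (W = Add(Rational(2, 3), Mul(Rational(1, 6), Mul(Mul(-3, 4), -2))) = Add(Rational(2, 3), Mul(Rational(1, 6), Mul(-12, -2))) = Add(Rational(2, 3), Mul(Rational(1, 6), 24)) = Add(Rational(2, 3), 4) = Rational(14, 3) ≈ 4.6667)
f = 4 (f = Pow(-2, 2) = 4)
Function('V')(O) = Add(4, Pow(O, 2), Mul(8, O)) (Function('V')(O) = Add(Add(Pow(O, 2), Mul(8, O)), 4) = Add(4, Pow(O, 2), Mul(8, O)))
Pow(Add(W, Function('V')(27)), Rational(1, 2)) = Pow(Add(Rational(14, 3), Add(4, Pow(27, 2), Mul(8, 27))), Rational(1, 2)) = Pow(Add(Rational(14, 3), Add(4, 729, 216)), Rational(1, 2)) = Pow(Add(Rational(14, 3), 949), Rational(1, 2)) = Pow(Rational(2861, 3), Rational(1, 2)) = Mul(Rational(1, 3), Pow(8583, Rational(1, 2)))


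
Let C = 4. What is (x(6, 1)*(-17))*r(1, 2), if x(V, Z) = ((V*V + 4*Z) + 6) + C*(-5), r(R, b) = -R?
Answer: 442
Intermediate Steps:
x(V, Z) = -14 + V**2 + 4*Z (x(V, Z) = ((V*V + 4*Z) + 6) + 4*(-5) = ((V**2 + 4*Z) + 6) - 20 = (6 + V**2 + 4*Z) - 20 = -14 + V**2 + 4*Z)
(x(6, 1)*(-17))*r(1, 2) = ((-14 + 6**2 + 4*1)*(-17))*(-1*1) = ((-14 + 36 + 4)*(-17))*(-1) = (26*(-17))*(-1) = -442*(-1) = 442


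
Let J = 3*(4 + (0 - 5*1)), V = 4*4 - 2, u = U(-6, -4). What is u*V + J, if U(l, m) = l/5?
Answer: -99/5 ≈ -19.800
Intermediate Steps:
U(l, m) = l/5 (U(l, m) = l*(⅕) = l/5)
u = -6/5 (u = (⅕)*(-6) = -6/5 ≈ -1.2000)
V = 14 (V = 16 - 2 = 14)
J = -3 (J = 3*(4 + (0 - 5)) = 3*(4 - 5) = 3*(-1) = -3)
u*V + J = -6/5*14 - 3 = -84/5 - 3 = -99/5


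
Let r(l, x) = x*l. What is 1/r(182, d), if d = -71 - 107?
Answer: -1/32396 ≈ -3.0868e-5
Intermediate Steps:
d = -178
r(l, x) = l*x
1/r(182, d) = 1/(182*(-178)) = 1/(-32396) = -1/32396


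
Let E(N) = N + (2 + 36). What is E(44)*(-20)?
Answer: -1640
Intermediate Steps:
E(N) = 38 + N (E(N) = N + 38 = 38 + N)
E(44)*(-20) = (38 + 44)*(-20) = 82*(-20) = -1640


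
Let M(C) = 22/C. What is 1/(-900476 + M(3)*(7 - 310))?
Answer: -1/902698 ≈ -1.1078e-6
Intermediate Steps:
1/(-900476 + M(3)*(7 - 310)) = 1/(-900476 + (22/3)*(7 - 310)) = 1/(-900476 + (22*(1/3))*(-303)) = 1/(-900476 + (22/3)*(-303)) = 1/(-900476 - 2222) = 1/(-902698) = -1/902698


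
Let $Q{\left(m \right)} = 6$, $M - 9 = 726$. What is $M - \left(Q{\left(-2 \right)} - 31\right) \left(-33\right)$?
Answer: $-90$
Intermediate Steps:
$M = 735$ ($M = 9 + 726 = 735$)
$M - \left(Q{\left(-2 \right)} - 31\right) \left(-33\right) = 735 - \left(6 - 31\right) \left(-33\right) = 735 - \left(-25\right) \left(-33\right) = 735 - 825 = -90$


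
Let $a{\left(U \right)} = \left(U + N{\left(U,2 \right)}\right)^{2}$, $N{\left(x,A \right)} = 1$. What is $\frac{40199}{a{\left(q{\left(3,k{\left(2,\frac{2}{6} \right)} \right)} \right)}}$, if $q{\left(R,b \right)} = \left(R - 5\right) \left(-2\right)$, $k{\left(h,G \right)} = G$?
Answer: $\frac{40199}{25} \approx 1608.0$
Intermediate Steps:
$q{\left(R,b \right)} = 10 - 2 R$ ($q{\left(R,b \right)} = \left(-5 + R\right) \left(-2\right) = 10 - 2 R$)
$a{\left(U \right)} = \left(1 + U\right)^{2}$ ($a{\left(U \right)} = \left(U + 1\right)^{2} = \left(1 + U\right)^{2}$)
$\frac{40199}{a{\left(q{\left(3,k{\left(2,\frac{2}{6} \right)} \right)} \right)}} = \frac{40199}{\left(1 + \left(10 - 6\right)\right)^{2}} = \frac{40199}{\left(1 + 4\right)^{2}} = \frac{40199}{5^{2}} = \frac{40199}{25}$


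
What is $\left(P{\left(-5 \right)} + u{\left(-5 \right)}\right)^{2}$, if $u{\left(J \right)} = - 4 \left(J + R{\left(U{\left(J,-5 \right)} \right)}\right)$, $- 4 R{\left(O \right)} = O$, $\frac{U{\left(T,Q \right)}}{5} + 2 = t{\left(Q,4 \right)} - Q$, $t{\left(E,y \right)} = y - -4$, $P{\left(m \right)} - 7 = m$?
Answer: $5929$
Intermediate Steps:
$P{\left(m \right)} = 7 + m$
$t{\left(E,y \right)} = 4 + y$ ($t{\left(E,y \right)} = y + 4 = 4 + y$)
$U{\left(T,Q \right)} = 30 - 5 Q$ ($U{\left(T,Q \right)} = -10 + 5 \left(\left(4 + 4\right) - Q\right) = -10 + 5 \left(8 - Q\right) = -10 - \left(-40 + 5 Q\right) = 30 - 5 Q$)
$R{\left(O \right)} = - \frac{O}{4}$
$u{\left(J \right)} = 55 - 4 J$ ($u{\left(J \right)} = - 4 \left(J - \frac{30 - -25}{4}\right) = - 4 \left(J - \frac{30 + 25}{4}\right) = - 4 \left(J - \frac{55}{4}\right) = - 4 \left(- \frac{55}{4} + J\right) = 55 - 4 J$)
$\left(P{\left(-5 \right)} + u{\left(-5 \right)}\right)^{2} = \left(\left(7 - 5\right) + \left(55 - -20\right)\right)^{2} = \left(2 + \left(55 + 20\right)\right)^{2} = \left(2 + 75\right)^{2} = 77^{2} = 5929$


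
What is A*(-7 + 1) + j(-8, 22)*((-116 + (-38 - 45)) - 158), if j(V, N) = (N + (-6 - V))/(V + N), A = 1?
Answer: -618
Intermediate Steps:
j(V, N) = (-6 + N - V)/(N + V)
A*(-7 + 1) + j(-8, 22)*((-116 + (-38 - 45)) - 158) = 1*(-7 + 1) + ((-6 + 22 - 1*(-8))/(22 - 8))*((-116 + (-38 - 45)) - 158) = 1*(-6) + ((-6 + 22 + 8)/14)*((-116 - 83) - 158) = -6 + ((1/14)*24)*(-199 - 158) = -6 + (12/7)*(-357) = -6 - 612 = -618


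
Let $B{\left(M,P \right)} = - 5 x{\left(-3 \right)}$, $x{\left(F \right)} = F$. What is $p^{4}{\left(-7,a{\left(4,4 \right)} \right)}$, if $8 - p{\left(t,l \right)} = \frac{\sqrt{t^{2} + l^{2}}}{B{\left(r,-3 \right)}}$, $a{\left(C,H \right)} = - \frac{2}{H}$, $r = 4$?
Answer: $\frac{\left(240 - \sqrt{197}\right)^{4}}{810000} \approx 3218.7$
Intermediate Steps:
$B{\left(M,P \right)} = 15$ ($B{\left(M,P \right)} = \left(-5\right) \left(-3\right) = 15$)
$p{\left(t,l \right)} = 8 - \frac{\sqrt{l^{2} + t^{2}}}{15}$ ($p{\left(t,l \right)} = 8 - \frac{\sqrt{t^{2} + l^{2}}}{15} = 8 - \sqrt{l^{2} + t^{2}} \cdot \frac{1}{15} = 8 - \frac{\sqrt{l^{2} + t^{2}}}{15}$)
$p^{4}{\left(-7,a{\left(4,4 \right)} \right)} = \left(8 - \frac{\sqrt{\left(- \frac{2}{4}\right)^{2} + \left(-7\right)^{2}}}{15}\right)^{4} = \left(8 - \frac{\sqrt{\left(\left(-2\right) \frac{1}{4}\right)^{2} + 49}}{15}\right)^{4} = \left(8 - \frac{\sqrt{\left(- \frac{1}{2}\right)^{2} + 49}}{15}\right)^{4} = \left(8 - \frac{\sqrt{\frac{1}{4} + 49}}{15}\right)^{4} = \left(8 - \frac{\sqrt{\frac{197}{4}}}{15}\right)^{4} = \left(8 - \frac{\frac{1}{2} \sqrt{197}}{15}\right)^{4} = \left(8 - \frac{\sqrt{197}}{30}\right)^{4}$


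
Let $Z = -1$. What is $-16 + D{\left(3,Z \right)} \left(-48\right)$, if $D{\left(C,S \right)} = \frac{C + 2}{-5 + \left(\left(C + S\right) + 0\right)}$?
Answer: $64$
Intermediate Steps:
$D{\left(C,S \right)} = \frac{2 + C}{-5 + C + S}$ ($D{\left(C,S \right)} = \frac{2 + C}{-5 + \left(C + S\right)} = \frac{2 + C}{-5 + C + S}$)
$-16 + D{\left(3,Z \right)} \left(-48\right) = -16 + \frac{2 + 3}{-5 + 3 - 1} \left(-48\right) = -16 + \frac{1}{-3} \cdot 5 \left(-48\right) = -16 + \left(- \frac{1}{3}\right) 5 \left(-48\right) = -16 - -80 = -16 + 80 = 64$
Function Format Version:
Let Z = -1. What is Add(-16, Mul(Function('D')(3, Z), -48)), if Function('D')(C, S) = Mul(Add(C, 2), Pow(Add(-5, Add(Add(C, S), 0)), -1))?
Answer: 64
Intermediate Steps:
Function('D')(C, S) = Mul(Pow(Add(-5, C, S), -1), Add(2, C)) (Function('D')(C, S) = Mul(Add(2, C), Pow(Add(-5, Add(C, S)), -1)) = Mul(Add(2, C), Pow(Add(-5, C, S), -1)) = Mul(Pow(Add(-5, C, S), -1), Add(2, C)))
Add(-16, Mul(Function('D')(3, Z), -48)) = Add(-16, Mul(Mul(Pow(Add(-5, 3, -1), -1), Add(2, 3)), -48)) = Add(-16, Mul(Mul(Pow(-3, -1), 5), -48)) = Add(-16, Mul(Mul(Rational(-1, 3), 5), -48)) = Add(-16, Mul(Rational(-5, 3), -48)) = Add(-16, 80) = 64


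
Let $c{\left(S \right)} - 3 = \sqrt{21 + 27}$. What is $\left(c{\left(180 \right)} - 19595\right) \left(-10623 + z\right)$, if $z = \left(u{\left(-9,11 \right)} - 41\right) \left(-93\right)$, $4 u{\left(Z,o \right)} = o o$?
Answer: $188538714 - 38493 \sqrt{3} \approx 1.8847 \cdot 10^{8}$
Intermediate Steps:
$u{\left(Z,o \right)} = \frac{o^{2}}{4}$ ($u{\left(Z,o \right)} = \frac{o o}{4} = \frac{o^{2}}{4}$)
$c{\left(S \right)} = 3 + 4 \sqrt{3}$ ($c{\left(S \right)} = 3 + \sqrt{21 + 27} = 3 + \sqrt{48} = 3 + 4 \sqrt{3}$)
$z = \frac{3999}{4}$ ($z = \left(\frac{11^{2}}{4} - 41\right) \left(-93\right) = \left(\frac{1}{4} \cdot 121 - 41\right) \left(-93\right) = \left(\frac{121}{4} - 41\right) \left(-93\right) = \left(- \frac{43}{4}\right) \left(-93\right) = \frac{3999}{4} \approx 999.75$)
$\left(c{\left(180 \right)} - 19595\right) \left(-10623 + z\right) = \left(\left(3 + 4 \sqrt{3}\right) - 19595\right) \left(-10623 + \frac{3999}{4}\right) = \left(-19592 + 4 \sqrt{3}\right) \left(- \frac{38493}{4}\right) = 188538714 - 38493 \sqrt{3}$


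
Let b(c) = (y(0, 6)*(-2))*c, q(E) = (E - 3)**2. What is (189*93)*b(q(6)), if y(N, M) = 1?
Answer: -316386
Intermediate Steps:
q(E) = (-3 + E)**2
b(c) = -2*c (b(c) = (1*(-2))*c = -2*c)
(189*93)*b(q(6)) = (189*93)*(-2*(-3 + 6)**2) = 17577*(-2*3**2) = 17577*(-2*9) = 17577*(-18) = -316386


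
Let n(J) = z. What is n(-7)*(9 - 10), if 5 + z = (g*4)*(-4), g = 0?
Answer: 5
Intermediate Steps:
z = -5 (z = -5 + (0*4)*(-4) = -5 + 0*(-4) = -5 + 0 = -5)
n(J) = -5
n(-7)*(9 - 10) = -5*(9 - 10) = -5*(-1) = 5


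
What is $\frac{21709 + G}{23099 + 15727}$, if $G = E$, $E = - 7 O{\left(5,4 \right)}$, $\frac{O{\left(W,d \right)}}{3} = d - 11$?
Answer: $\frac{10928}{19413} \approx 0.56292$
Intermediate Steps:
$O{\left(W,d \right)} = -33 + 3 d$ ($O{\left(W,d \right)} = 3 \left(d - 11\right) = 3 \left(-11 + d\right) = -33 + 3 d$)
$E = 147$ ($E = - 7 \left(-33 + 3 \cdot 4\right) = - 7 \left(-33 + 12\right) = \left(-7\right) \left(-21\right) = 147$)
$G = 147$
$\frac{21709 + G}{23099 + 15727} = \frac{21709 + 147}{23099 + 15727} = \frac{21856}{38826} = 21856 \cdot \frac{1}{38826} = \frac{10928}{19413}$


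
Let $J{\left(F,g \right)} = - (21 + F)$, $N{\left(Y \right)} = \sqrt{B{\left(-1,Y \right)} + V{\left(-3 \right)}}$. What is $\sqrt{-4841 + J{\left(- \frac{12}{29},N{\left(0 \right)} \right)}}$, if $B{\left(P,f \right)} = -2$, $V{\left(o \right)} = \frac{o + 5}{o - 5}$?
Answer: $\frac{i \sqrt{4088594}}{29} \approx 69.725 i$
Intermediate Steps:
$V{\left(o \right)} = \frac{5 + o}{-5 + o}$
$N{\left(Y \right)} = \frac{3 i}{2}$ ($N{\left(Y \right)} = \sqrt{-2 + \frac{5 - 3}{-5 - 3}} = \sqrt{-2 + \frac{1}{-8} \cdot 2} = \sqrt{-2 - \frac{1}{4}} = \sqrt{- \frac{9}{4}} = \frac{3 i}{2}$)
$J{\left(F,g \right)} = -21 - F$
$\sqrt{-4841 + J{\left(- \frac{12}{29},N{\left(0 \right)} \right)}} = \sqrt{-4841 - \left(21 - \frac{12}{29}\right)} = \sqrt{-4841 - \frac{597}{29}} = \sqrt{- \frac{140986}{29}} = \frac{i \sqrt{4088594}}{29}$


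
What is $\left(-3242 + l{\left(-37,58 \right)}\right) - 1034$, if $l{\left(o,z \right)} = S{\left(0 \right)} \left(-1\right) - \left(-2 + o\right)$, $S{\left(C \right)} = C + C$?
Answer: $-4237$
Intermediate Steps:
$S{\left(C \right)} = 2 C$
$l{\left(o,z \right)} = 2 - o$ ($l{\left(o,z \right)} = 2 \cdot 0 \left(-1\right) - \left(-2 + o\right) = 0 \left(-1\right) - \left(-2 + o\right) = 0 - \left(-2 + o\right) = 2 - o$)
$\left(-3242 + l{\left(-37,58 \right)}\right) - 1034 = \left(-3242 + \left(2 - -37\right)\right) - 1034 = \left(-3242 + \left(2 + 37\right)\right) - 1034 = \left(-3242 + 39\right) - 1034 = -3203 - 1034 = -4237$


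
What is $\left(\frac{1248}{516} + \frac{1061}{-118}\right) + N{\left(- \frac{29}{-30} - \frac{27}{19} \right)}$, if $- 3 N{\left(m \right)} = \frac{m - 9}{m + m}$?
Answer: $- \frac{19792810}{1971249} \approx -10.041$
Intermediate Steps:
$N{\left(m \right)} = - \frac{-9 + m}{6 m}$ ($N{\left(m \right)} = - \frac{\left(m - 9\right) \frac{1}{m + m}}{3} = - \frac{\left(-9 + m\right) \frac{1}{2 m}}{3} = - \frac{\frac{1}{2} \frac{1}{m} \left(-9 + m\right)}{3} = - \frac{-9 + m}{6 m}$)
$\left(\frac{1248}{516} + \frac{1061}{-118}\right) + N{\left(- \frac{29}{-30} - \frac{27}{19} \right)} = \left(\frac{1248}{516} + \frac{1061}{-118}\right) + \frac{9 - \left(- \frac{29}{-30} - \frac{27}{19}\right)}{6 \left(- \frac{29}{-30} - \frac{27}{19}\right)} = \left(1248 \cdot \frac{1}{516} + 1061 \left(- \frac{1}{118}\right)\right) + \frac{9 - \left(\left(-29\right) \left(- \frac{1}{30}\right) - \frac{27}{19}\right)}{6 \left(\left(-29\right) \left(- \frac{1}{30}\right) - \frac{27}{19}\right)} = \left(\frac{104}{43} - \frac{1061}{118}\right) + \frac{9 - \left(\frac{29}{30} - \frac{27}{19}\right)}{6 \left(\frac{29}{30} - \frac{27}{19}\right)} = - \frac{33351}{5074} + \frac{9 - - \frac{259}{570}}{6 \left(- \frac{259}{570}\right)} = - \frac{33351}{5074} + \frac{1}{6} \left(- \frac{570}{259}\right) \left(9 + \frac{259}{570}\right) = - \frac{33351}{5074} + \frac{1}{6} \left(- \frac{570}{259}\right) \frac{5389}{570} = - \frac{33351}{5074} - \frac{5389}{1554} = - \frac{19792810}{1971249}$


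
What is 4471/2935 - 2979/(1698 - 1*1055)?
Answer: -5868512/1887205 ≈ -3.1096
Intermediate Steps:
4471/2935 - 2979/(1698 - 1*1055) = 4471*(1/2935) - 2979/(1698 - 1055) = 4471/2935 - 2979/643 = -5868512/1887205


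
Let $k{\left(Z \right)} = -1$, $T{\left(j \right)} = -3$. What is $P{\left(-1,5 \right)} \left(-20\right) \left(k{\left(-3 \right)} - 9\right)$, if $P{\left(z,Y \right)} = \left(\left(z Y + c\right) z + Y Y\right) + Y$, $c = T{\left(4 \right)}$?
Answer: $7600$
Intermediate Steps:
$c = -3$
$P{\left(z,Y \right)} = Y + Y^{2} + z \left(-3 + Y z\right)$ ($P{\left(z,Y \right)} = \left(\left(z Y - 3\right) z + Y Y\right) + Y = \left(\left(Y z - 3\right) z + Y^{2}\right) + Y = \left(\left(-3 + Y z\right) z + Y^{2}\right) + Y = \left(z \left(-3 + Y z\right) + Y^{2}\right) + Y = \left(Y^{2} + z \left(-3 + Y z\right)\right) + Y = Y + Y^{2} + z \left(-3 + Y z\right)$)
$P{\left(-1,5 \right)} \left(-20\right) \left(k{\left(-3 \right)} - 9\right) = \left(5 + 5^{2} - -3 + 5 \left(-1\right)^{2}\right) \left(-20\right) \left(-1 - 9\right) = \left(5 + 25 + 3 + 5 \cdot 1\right) \left(-20\right) \left(-10\right) = \left(5 + 25 + 3 + 5\right) \left(-20\right) \left(-10\right) = 38 \left(-20\right) \left(-10\right) = \left(-760\right) \left(-10\right) = 7600$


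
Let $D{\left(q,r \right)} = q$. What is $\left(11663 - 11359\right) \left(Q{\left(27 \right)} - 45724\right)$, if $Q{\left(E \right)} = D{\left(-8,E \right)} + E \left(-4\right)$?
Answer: $-13935360$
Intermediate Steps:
$Q{\left(E \right)} = -8 - 4 E$ ($Q{\left(E \right)} = -8 + E \left(-4\right) = -8 - 4 E$)
$\left(11663 - 11359\right) \left(Q{\left(27 \right)} - 45724\right) = \left(11663 - 11359\right) \left(\left(-8 - 108\right) - 45724\right) = 304 \left(\left(-8 - 108\right) - 45724\right) = 304 \left(-116 - 45724\right) = 304 \left(-45840\right) = -13935360$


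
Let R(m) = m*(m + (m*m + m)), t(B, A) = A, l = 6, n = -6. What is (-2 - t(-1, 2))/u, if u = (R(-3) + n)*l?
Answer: 2/45 ≈ 0.044444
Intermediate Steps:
R(m) = m*(m² + 2*m) (R(m) = m*(m + (m² + m)) = m*(m + (m + m²)) = m*(m² + 2*m))
u = -90 (u = ((-3)²*(2 - 3) - 6)*6 = (9*(-1) - 6)*6 = (-9 - 6)*6 = -15*6 = -90)
(-2 - t(-1, 2))/u = (-2 - 1*2)/(-90) = (-2 - 2)*(-1/90) = -4*(-1/90) = 2/45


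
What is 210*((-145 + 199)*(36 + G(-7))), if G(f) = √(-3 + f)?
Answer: 408240 + 11340*I*√10 ≈ 4.0824e+5 + 35860.0*I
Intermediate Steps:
210*((-145 + 199)*(36 + G(-7))) = 210*((-145 + 199)*(36 + √(-3 - 7))) = 210*(54*(36 + √(-10))) = 210*(54*(36 + I*√10)) = 210*(1944 + 54*I*√10) = 408240 + 11340*I*√10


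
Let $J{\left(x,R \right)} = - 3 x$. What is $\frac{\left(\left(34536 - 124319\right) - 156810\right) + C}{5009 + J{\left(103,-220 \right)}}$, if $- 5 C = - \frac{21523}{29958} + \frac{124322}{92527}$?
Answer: $- \frac{683537368484509}{13028042170200} \approx -52.467$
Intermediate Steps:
$C = - \frac{346595971}{2771923866}$ ($C = - \frac{- \frac{21523}{29958} + \frac{124322}{92527}}{5} = \left(- \frac{1}{5}\right) \frac{1732979855}{2771923866} = - \frac{346595971}{2771923866} \approx -0.12504$)
$\frac{\left(\left(34536 - 124319\right) - 156810\right) + C}{5009 + J{\left(103,-220 \right)}} = \frac{\left(\left(34536 - 124319\right) - 156810\right) - \frac{346595971}{2771923866}}{5009 - 309} = \frac{\left(-89783 - 156810\right) - \frac{346595971}{2771923866}}{5009 - 309} = \frac{-246593 - \frac{346595971}{2771923866}}{4700} = \left(- \frac{683537368484509}{2771923866}\right) \frac{1}{4700} = - \frac{683537368484509}{13028042170200}$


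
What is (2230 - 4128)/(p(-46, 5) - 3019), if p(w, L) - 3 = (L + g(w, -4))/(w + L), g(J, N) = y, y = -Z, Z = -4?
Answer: 77818/123665 ≈ 0.62926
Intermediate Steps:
y = 4 (y = -1*(-4) = 4)
g(J, N) = 4
p(w, L) = 3 + (4 + L)/(L + w) (p(w, L) = 3 + (L + 4)/(w + L) = 3 + (4 + L)/(L + w))
(2230 - 4128)/(p(-46, 5) - 3019) = (2230 - 4128)/((4 + 3*(-46) + 4*5)/(5 - 46) - 3019) = -1898/((4 - 138 + 20)/(-41) - 3019) = -1898/(-1/41*(-114) - 3019) = -1898/(114/41 - 3019) = -1898/(-123665/41) = -1898*(-41/123665) = 77818/123665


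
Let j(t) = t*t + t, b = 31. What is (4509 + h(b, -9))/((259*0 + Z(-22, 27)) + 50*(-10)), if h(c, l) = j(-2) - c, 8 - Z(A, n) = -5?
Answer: -4480/487 ≈ -9.1992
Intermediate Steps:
j(t) = t + t² (j(t) = t² + t = t + t²)
Z(A, n) = 13 (Z(A, n) = 8 - 1*(-5) = 8 + 5 = 13)
h(c, l) = 2 - c (h(c, l) = -2*(1 - 2) - c = -2*(-1) - c = 2 - c)
(4509 + h(b, -9))/((259*0 + Z(-22, 27)) + 50*(-10)) = (4509 + (2 - 1*31))/((259*0 + 13) + 50*(-10)) = (4509 + (2 - 31))/((0 + 13) - 500) = (4509 - 29)/(13 - 500) = 4480/(-487) = 4480*(-1/487) = -4480/487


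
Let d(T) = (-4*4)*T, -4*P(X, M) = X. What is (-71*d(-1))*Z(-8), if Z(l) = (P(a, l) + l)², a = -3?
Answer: -59711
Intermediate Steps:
P(X, M) = -X/4
d(T) = -16*T
Z(l) = (¾ + l)² (Z(l) = (-¼*(-3) + l)² = (¾ + l)²)
(-71*d(-1))*Z(-8) = (-(-1136)*(-1))*((3 + 4*(-8))²/16) = (-71*16)*((3 - 32)²/16) = -71*(-29)² = -71*841 = -1136*841/16 = -59711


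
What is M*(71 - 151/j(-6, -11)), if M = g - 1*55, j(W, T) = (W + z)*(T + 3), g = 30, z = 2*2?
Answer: -24625/16 ≈ -1539.1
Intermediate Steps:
z = 4
j(W, T) = (3 + T)*(4 + W) (j(W, T) = (W + 4)*(T + 3) = (4 + W)*(3 + T) = (3 + T)*(4 + W))
M = -25 (M = 30 - 1*55 = 30 - 55 = -25)
M*(71 - 151/j(-6, -11)) = -25*(71 - 151/(12 + 3*(-6) + 4*(-11) - 11*(-6))) = -25*(71 - 151/(12 - 18 - 44 + 66)) = -25*(71 - 151/16) = -25*985/16 = -24625/16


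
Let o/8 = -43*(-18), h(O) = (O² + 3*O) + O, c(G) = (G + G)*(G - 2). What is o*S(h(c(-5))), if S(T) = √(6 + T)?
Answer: 6192*√5186 ≈ 4.4591e+5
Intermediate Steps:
c(G) = 2*G*(-2 + G) (c(G) = (2*G)*(-2 + G) = 2*G*(-2 + G))
h(O) = O² + 4*O
o = 6192 (o = 8*(-43*(-18)) = 8*774 = 6192)
o*S(h(c(-5))) = 6192*√(6 + (2*(-5)*(-2 - 5))*(4 + 2*(-5)*(-2 - 5))) = 6192*√(6 + (2*(-5)*(-7))*(4 + 2*(-5)*(-7))) = 6192*√(6 + 70*(4 + 70)) = 6192*√(6 + 70*74) = 6192*√(6 + 5180) = 6192*√5186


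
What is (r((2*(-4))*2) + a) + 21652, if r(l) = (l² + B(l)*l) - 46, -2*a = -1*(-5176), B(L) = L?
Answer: 19530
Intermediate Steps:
a = -2588 (a = -(-1)*(-5176)/2 = -½*5176 = -2588)
r(l) = -46 + 2*l² (r(l) = (l² + l*l) - 46 = (l² + l²) - 46 = 2*l² - 46 = -46 + 2*l²)
(r((2*(-4))*2) + a) + 21652 = ((-46 + 2*((2*(-4))*2)²) - 2588) + 21652 = ((-46 + 2*(-8*2)²) - 2588) + 21652 = ((-46 + 2*(-16)²) - 2588) + 21652 = ((-46 + 2*256) - 2588) + 21652 = ((-46 + 512) - 2588) + 21652 = (466 - 2588) + 21652 = -2122 + 21652 = 19530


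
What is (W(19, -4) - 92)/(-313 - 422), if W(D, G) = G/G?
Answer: 13/105 ≈ 0.12381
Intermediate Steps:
W(D, G) = 1
(W(19, -4) - 92)/(-313 - 422) = (1 - 92)/(-313 - 422) = -91/(-735) = -91*(-1/735) = 13/105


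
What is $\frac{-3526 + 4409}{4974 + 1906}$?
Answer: $\frac{883}{6880} \approx 0.12834$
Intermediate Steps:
$\frac{-3526 + 4409}{4974 + 1906} = \frac{883}{6880}$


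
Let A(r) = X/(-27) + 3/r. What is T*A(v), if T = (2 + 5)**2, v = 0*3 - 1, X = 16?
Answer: -4753/27 ≈ -176.04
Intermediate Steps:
v = -1 (v = 0 - 1 = -1)
A(r) = -16/27 + 3/r (A(r) = 16/(-27) + 3/r = 16*(-1/27) + 3/r = -16/27 + 3/r)
T = 49 (T = 7**2 = 49)
T*A(v) = 49*(-16/27 + 3/(-1)) = 49*(-16/27 + 3*(-1)) = 49*(-16/27 - 3) = 49*(-97/27) = -4753/27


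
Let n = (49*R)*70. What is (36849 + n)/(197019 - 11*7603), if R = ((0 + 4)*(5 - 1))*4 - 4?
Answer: 242649/113386 ≈ 2.1400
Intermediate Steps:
R = 60 (R = (4*4)*4 - 4 = 16*4 - 4 = 64 - 4 = 60)
n = 205800 (n = (49*60)*70 = 2940*70 = 205800)
(36849 + n)/(197019 - 11*7603) = (36849 + 205800)/(197019 - 11*7603) = 242649/(197019 - 83633) = 242649/113386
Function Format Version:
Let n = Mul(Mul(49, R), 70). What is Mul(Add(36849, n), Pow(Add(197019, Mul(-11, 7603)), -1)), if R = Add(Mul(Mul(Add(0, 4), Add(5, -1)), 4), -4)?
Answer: Rational(242649, 113386) ≈ 2.1400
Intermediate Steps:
R = 60 (R = Add(Mul(Mul(4, 4), 4), -4) = Add(Mul(16, 4), -4) = Add(64, -4) = 60)
n = 205800 (n = Mul(Mul(49, 60), 70) = Mul(2940, 70) = 205800)
Mul(Add(36849, n), Pow(Add(197019, Mul(-11, 7603)), -1)) = Mul(Add(36849, 205800), Pow(Add(197019, Mul(-11, 7603)), -1)) = Mul(242649, Pow(Add(197019, -83633), -1)) = Mul(242649, Pow(113386, -1)) = Mul(242649, Rational(1, 113386)) = Rational(242649, 113386)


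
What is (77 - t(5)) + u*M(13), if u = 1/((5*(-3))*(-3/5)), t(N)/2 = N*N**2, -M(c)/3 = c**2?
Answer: -688/3 ≈ -229.33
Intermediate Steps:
M(c) = -3*c**2
t(N) = 2*N**3 (t(N) = 2*(N*N**2) = 2*N**3)
u = 1/9 (u = 1/(-(-45)/5) = 1/(-15*(-3/5)) = 1/9 ≈ 0.11111)
(77 - t(5)) + u*M(13) = (77 - 2*5**3) + (-3*13**2)/9 = (77 - 2*125) + (-3*169)/9 = (77 - 1*250) + (1/9)*(-507) = (77 - 250) - 169/3 = -173 - 169/3 = -688/3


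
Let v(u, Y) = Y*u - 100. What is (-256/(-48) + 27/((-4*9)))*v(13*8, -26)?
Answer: -38555/3 ≈ -12852.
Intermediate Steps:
v(u, Y) = -100 + Y*u
(-256/(-48) + 27/((-4*9)))*v(13*8, -26) = (-256/(-48) + 27/((-4*9)))*(-100 - 338*8) = (-256*(-1/48) + 27/(-36))*(-100 - 26*104) = (16/3 + 27*(-1/36))*(-100 - 2704) = (16/3 - ¾)*(-2804) = (55/12)*(-2804) = -38555/3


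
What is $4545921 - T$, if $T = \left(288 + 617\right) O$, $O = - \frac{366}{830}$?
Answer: $\frac{377344566}{83} \approx 4.5463 \cdot 10^{6}$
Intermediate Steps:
$O = - \frac{183}{415}$ ($O = \left(-366\right) \frac{1}{830} = - \frac{183}{415} \approx -0.44096$)
$T = - \frac{33123}{83}$ ($T = \left(288 + 617\right) \left(- \frac{183}{415}\right) = 905 \left(- \frac{183}{415}\right) = - \frac{33123}{83} \approx -399.07$)
$4545921 - T = 4545921 - - \frac{33123}{83} = 4545921 + \frac{33123}{83} = \frac{377344566}{83}$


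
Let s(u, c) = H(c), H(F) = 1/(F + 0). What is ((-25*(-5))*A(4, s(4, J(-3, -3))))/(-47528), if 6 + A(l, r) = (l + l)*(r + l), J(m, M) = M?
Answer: -4375/71292 ≈ -0.061367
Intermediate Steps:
H(F) = 1/F
s(u, c) = 1/c
A(l, r) = -6 + 2*l*(l + r) (A(l, r) = -6 + (l + l)*(r + l) = -6 + (2*l)*(l + r) = -6 + 2*l*(l + r))
((-25*(-5))*A(4, s(4, J(-3, -3))))/(-47528) = ((-25*(-5))*(-6 + 2*4² + 2*4/(-3)))/(-47528) = (125*(-6 + 2*16 + 2*4*(-⅓)))*(-1/47528) = (125*(-6 + 32 - 8/3))*(-1/47528) = (125*(70/3))*(-1/47528) = (8750/3)*(-1/47528) = -4375/71292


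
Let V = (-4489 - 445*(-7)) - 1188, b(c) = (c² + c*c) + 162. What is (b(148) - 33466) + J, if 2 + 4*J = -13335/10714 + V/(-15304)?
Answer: 1722183815303/163967056 ≈ 10503.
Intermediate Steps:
b(c) = 162 + 2*c² (b(c) = (c² + c²) + 162 = 2*c² + 162 = 162 + 2*c²)
V = -2562 (V = (-4489 + 3115) - 1188 = -1374 - 1188 = -2562)
J = -126140921/163967056 (J = -½ + (-13335/10714 - 2562/(-15304))/4 = -½ + (-13335*1/10714 - 2562*(-1/15304))/4 = -½ + (-13335/10714 + 1281/7652)/4 = -½ + (¼)*(-44157393/40991764) = -½ - 44157393/163967056 = -126140921/163967056 ≈ -0.76931)
(b(148) - 33466) + J = ((162 + 2*148²) - 33466) - 126140921/163967056 = ((162 + 2*21904) - 33466) - 126140921/163967056 = ((162 + 43808) - 33466) - 126140921/163967056 = (43970 - 33466) - 126140921/163967056 = 10504 - 126140921/163967056 = 1722183815303/163967056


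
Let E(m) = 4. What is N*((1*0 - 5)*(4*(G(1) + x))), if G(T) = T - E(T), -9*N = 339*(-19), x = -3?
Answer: 85880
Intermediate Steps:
N = 2147/3 (N = -113*(-19)/3 = -⅑*(-6441) = 2147/3 ≈ 715.67)
G(T) = -4 + T (G(T) = T - 1*4 = T - 4 = -4 + T)
N*((1*0 - 5)*(4*(G(1) + x))) = 2147*((1*0 - 5)*(4*((-4 + 1) - 3)))/3 = 2147*((0 - 5)*(4*(-3 - 3)))/3 = 2147*(-20*(-6))/3 = 2147*(-5*(-24))/3 = (2147/3)*120 = 85880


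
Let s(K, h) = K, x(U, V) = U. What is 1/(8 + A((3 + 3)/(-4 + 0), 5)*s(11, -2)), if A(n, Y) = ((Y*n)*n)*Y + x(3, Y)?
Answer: 4/2639 ≈ 0.0015157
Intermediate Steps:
A(n, Y) = 3 + Y²*n² (A(n, Y) = ((Y*n)*n)*Y + 3 = (Y*n²)*Y + 3 = Y²*n² + 3 = 3 + Y²*n²)
1/(8 + A((3 + 3)/(-4 + 0), 5)*s(11, -2)) = 1/(8 + (3 + 5²*((3 + 3)/(-4 + 0))²)*11) = 1/(8 + (3 + 25*(6/(-4))²)*11) = 1/(8 + (3 + 25*(6*(-¼))²)*11) = 1/(8 + (3 + 25*(-3/2)²)*11) = 1/(8 + (3 + 25*(9/4))*11) = 1/(8 + (3 + 225/4)*11) = 1/(8 + (237/4)*11) = 1/(8 + 2607/4) = 1/(2639/4) = 4/2639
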